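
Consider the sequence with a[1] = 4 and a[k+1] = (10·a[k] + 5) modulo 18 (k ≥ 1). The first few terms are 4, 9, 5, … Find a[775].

13

We have a[1] = 4, a[2] = 9, a[3] = 5, a[4] = 1, a[5] = 15, a[6] = 11, a[7] = 7, a[8] = 3, a[9] = 17, a[10] = 13, a[11] = 9.
Since a[11] = a[2] = 9, the sequence is eventually periodic: after a pre-period of length 1 it cycles with period 9.
For k ≥ 2, a[k] depends only on (k - 2) mod 9. (775 - 2) mod 9 = 8, so a[775] = a[10] = 13.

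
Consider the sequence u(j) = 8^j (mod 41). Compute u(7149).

u(0) = 1,  u(1) = 8,  u(2) = 23,  u(3) = 20,  u(4) = 37,  u(5) = 9,  u(6) = 31,  u(7) = 2,  u(8) = 16,  u(9) = 5,  u(10) = 40,  u(11) = 33,  u(12) = 18,  u(13) = 21,  u(14) = 4,  u(15) = 32,  u(16) = 10,  u(17) = 39,  u(18) = 25,  u(19) = 36,  u(20) = 1.
Since u(20) = u(0) = 1, the sequence is periodic with period 20.
(7149 - 0) mod 20 = 9, so u(7149) = u(9) = 5.

5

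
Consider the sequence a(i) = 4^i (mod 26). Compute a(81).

12

Computing terms: a(1) = 4,  a(2) = 16,  a(3) = 12,  a(4) = 22,  a(5) = 10,  a(6) = 14,  a(7) = 4.
The sequence repeats with period 6.
(81 - 1) mod 6 = 2, so a(81) = a(3) = 12.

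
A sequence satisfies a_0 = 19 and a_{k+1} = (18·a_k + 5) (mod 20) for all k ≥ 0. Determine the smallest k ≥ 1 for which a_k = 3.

Listing terms: a_0 = 19,  a_1 = 7,  a_2 = 11,  a_3 = 3,  a_4 = 19.
Since a_4 = a_0 = 19, the sequence is periodic with period 4.
The value 3 first appears (with k ≥ 1) at a_3.

3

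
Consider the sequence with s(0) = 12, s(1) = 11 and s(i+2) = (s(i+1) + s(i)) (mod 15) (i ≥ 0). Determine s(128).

12

Listing terms: s(0) = 12; s(1) = 11; s(2) = 8; s(3) = 4; s(4) = 12; s(5) = 1; s(6) = 13; s(7) = 14; s(8) = 12; s(9) = 11.
The sequence repeats with period 8.
(128 - 0) mod 8 = 0, so s(128) = s(0) = 12.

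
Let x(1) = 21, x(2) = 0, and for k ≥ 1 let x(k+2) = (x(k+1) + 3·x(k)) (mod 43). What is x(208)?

x(1) = 21, x(2) = 0, x(3) = 20, x(4) = 20, x(5) = 37, x(6) = 11, x(7) = 36, x(8) = 26, x(9) = 5, x(10) = 40, x(11) = 12, x(12) = 3, x(13) = 39, x(14) = 5, x(15) = 36, x(16) = 8, x(17) = 30, x(18) = 11, x(19) = 15, x(20) = 5, x(21) = 7, x(22) = 22, x(23) = 0, x(24) = 23, x(25) = 23, x(26) = 6, x(27) = 32, x(28) = 7, x(29) = 17, x(30) = 38, x(31) = 3, x(32) = 31, x(33) = 40, x(34) = 4, x(35) = 38, x(36) = 7, x(37) = 35, x(38) = 13, x(39) = 32, x(40) = 28, x(41) = 38, x(42) = 36, x(43) = 21, x(44) = 0.
Since (x(43), x(44)) = (x(1), x(2)) = (21, 0) (two consecutive terms determine the rest), the sequence is periodic with period 42.
(208 - 1) mod 42 = 39, so x(208) = x(40) = 28.

28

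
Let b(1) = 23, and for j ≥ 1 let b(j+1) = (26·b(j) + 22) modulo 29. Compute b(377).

We have b(1) = 23; b(2) = 11; b(3) = 18; b(4) = 26; b(5) = 2; b(6) = 16; b(7) = 3; b(8) = 13; b(9) = 12; b(10) = 15; b(11) = 6; b(12) = 4; b(13) = 10; b(14) = 21; b(15) = 17; b(16) = 0; b(17) = 22; b(18) = 14; b(19) = 9; b(20) = 24; b(21) = 8; b(22) = 27; b(23) = 28; b(24) = 25; b(25) = 5; b(26) = 7; b(27) = 1; b(28) = 19; b(29) = 23.
Since b(29) = b(1) = 23, the sequence is periodic with period 28.
(377 - 1) mod 28 = 12, so b(377) = b(13) = 10.

10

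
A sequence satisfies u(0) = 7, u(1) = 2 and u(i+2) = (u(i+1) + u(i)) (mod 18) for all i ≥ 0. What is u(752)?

7

u(0) = 7, u(1) = 2, u(2) = 9, u(3) = 11, u(4) = 2, u(5) = 13, u(6) = 15, u(7) = 10, u(8) = 7, u(9) = 17, u(10) = 6, u(11) = 5, u(12) = 11, u(13) = 16, u(14) = 9, u(15) = 7, u(16) = 16, u(17) = 5, u(18) = 3, u(19) = 8, u(20) = 11, u(21) = 1, u(22) = 12, u(23) = 13, u(24) = 7, u(25) = 2.
The sequence repeats with period 24.
(752 - 0) mod 24 = 8, so u(752) = u(8) = 7.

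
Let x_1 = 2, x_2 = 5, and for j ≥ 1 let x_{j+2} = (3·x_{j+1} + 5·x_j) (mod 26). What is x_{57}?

15

We have x_1 = 2; x_2 = 5; x_3 = 25; x_4 = 22; x_5 = 9; x_6 = 7; x_7 = 14; x_8 = 25; x_9 = 15; x_{10} = 14; x_{11} = 13; x_{12} = 5; x_{13} = 2; x_{14} = 5.
Since (x_{13}, x_{14}) = (x_1, x_2) = (2, 5) (two consecutive terms determine the rest), the sequence is periodic with period 12.
(57 - 1) mod 12 = 8, so x_{57} = x_9 = 15.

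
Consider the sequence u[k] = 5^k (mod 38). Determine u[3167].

23

u[1] = 5; u[2] = 25; u[3] = 11; u[4] = 17; u[5] = 9; u[6] = 7; u[7] = 35; u[8] = 23; u[9] = 1; u[10] = 5.
The sequence repeats with period 9.
So u[3167] = u[1 + ((3167-1) mod 9)] = u[8] = 23.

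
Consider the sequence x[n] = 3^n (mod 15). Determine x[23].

Computing terms: x[0] = 1; x[1] = 3; x[2] = 9; x[3] = 12; x[4] = 6; x[5] = 3.
Since x[5] = x[1] = 3, the sequence is eventually periodic: after a pre-period of length 1 it cycles with period 4.
For n ≥ 1, x[n] depends only on (n - 1) mod 4. (23 - 1) mod 4 = 2, so x[23] = x[3] = 12.

12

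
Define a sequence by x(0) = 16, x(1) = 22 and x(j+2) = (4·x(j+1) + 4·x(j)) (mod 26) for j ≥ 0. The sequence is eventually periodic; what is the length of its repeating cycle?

21

x(0) = 16; x(1) = 22; x(2) = 22; x(3) = 20; x(4) = 12; x(5) = 24; x(6) = 14; x(7) = 22; x(8) = 14; x(9) = 14; x(10) = 8; x(11) = 10; x(12) = 20; x(13) = 16; x(14) = 14; x(15) = 16; x(16) = 16; x(17) = 24; x(18) = 4; x(19) = 8; x(20) = 22; x(21) = 16; x(22) = 22.
The sequence repeats with period 21.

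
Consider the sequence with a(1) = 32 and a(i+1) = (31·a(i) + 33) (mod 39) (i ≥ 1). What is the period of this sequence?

We have a(1) = 32,  a(2) = 11,  a(3) = 23,  a(4) = 5,  a(5) = 32.
The sequence repeats with period 4.

4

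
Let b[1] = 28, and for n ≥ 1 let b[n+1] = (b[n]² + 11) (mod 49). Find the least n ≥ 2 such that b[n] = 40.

Listing terms: b[1] = 28,  b[2] = 11,  b[3] = 34,  b[4] = 40,  b[5] = 43,  b[6] = 47,  b[7] = 15,  b[8] = 40.
Since b[8] = b[4] = 40, the sequence is eventually periodic: after a pre-period of length 3 it cycles with period 4.
The value 40 first appears (with n ≥ 2) at b[4].

4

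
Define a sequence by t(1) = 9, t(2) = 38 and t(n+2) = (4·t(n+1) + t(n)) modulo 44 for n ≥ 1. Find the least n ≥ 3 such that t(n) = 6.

6

Computing terms: t(1) = 9, t(2) = 38, t(3) = 29, t(4) = 22, t(5) = 29, t(6) = 6, t(7) = 9, t(8) = 42, t(9) = 1, t(10) = 2, t(11) = 9, t(12) = 38.
The sequence repeats with period 10.
The value 6 first appears (with n ≥ 3) at t(6).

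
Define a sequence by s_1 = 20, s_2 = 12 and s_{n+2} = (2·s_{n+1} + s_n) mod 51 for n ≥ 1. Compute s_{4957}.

Computing terms: s_1 = 20, s_2 = 12, s_3 = 44, s_4 = 49, s_5 = 40, s_6 = 27, s_7 = 43, s_8 = 11, s_9 = 14, s_{10} = 39, s_{11} = 41, s_{12} = 19, s_{13} = 28, s_{14} = 24, s_{15} = 25, s_{16} = 23, s_{17} = 20, s_{18} = 12.
Since (s_{17}, s_{18}) = (s_1, s_2) = (20, 12) (two consecutive terms determine the rest), the sequence is periodic with period 16.
So s_{4957} = s_{1 + ((4957-1) mod 16)} = s_{13} = 28.

28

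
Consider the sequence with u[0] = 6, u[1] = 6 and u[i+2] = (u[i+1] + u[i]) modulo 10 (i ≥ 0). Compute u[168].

4

Computing terms: u[0] = 6,  u[1] = 6,  u[2] = 2,  u[3] = 8,  u[4] = 0,  u[5] = 8,  u[6] = 8,  u[7] = 6,  u[8] = 4,  u[9] = 0,  u[10] = 4,  u[11] = 4,  u[12] = 8,  u[13] = 2,  u[14] = 0,  u[15] = 2,  u[16] = 2,  u[17] = 4,  u[18] = 6,  u[19] = 0,  u[20] = 6,  u[21] = 6.
The sequence repeats with period 20.
(168 - 0) mod 20 = 8, so u[168] = u[8] = 4.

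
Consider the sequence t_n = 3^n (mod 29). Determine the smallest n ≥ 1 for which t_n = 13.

We have t_0 = 1, t_1 = 3, t_2 = 9, t_3 = 27, t_4 = 23, t_5 = 11, t_6 = 4, t_7 = 12, t_8 = 7, t_9 = 21, t_{10} = 5, t_{11} = 15, t_{12} = 16, t_{13} = 19, t_{14} = 28, t_{15} = 26, t_{16} = 20, t_{17} = 2, t_{18} = 6, t_{19} = 18, t_{20} = 25, t_{21} = 17, t_{22} = 22, t_{23} = 8, t_{24} = 24, t_{25} = 14, t_{26} = 13, t_{27} = 10, t_{28} = 1.
The sequence repeats with period 28.
The value 13 first appears (with n ≥ 1) at t_{26}.

26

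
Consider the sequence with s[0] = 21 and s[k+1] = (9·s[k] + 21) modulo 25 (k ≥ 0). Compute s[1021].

Listing terms: s[0] = 21, s[1] = 10, s[2] = 11, s[3] = 20, s[4] = 1, s[5] = 5, s[6] = 16, s[7] = 15, s[8] = 6, s[9] = 0, s[10] = 21.
The sequence repeats with period 10.
So s[1021] = s[0 + ((1021-0) mod 10)] = s[1] = 10.

10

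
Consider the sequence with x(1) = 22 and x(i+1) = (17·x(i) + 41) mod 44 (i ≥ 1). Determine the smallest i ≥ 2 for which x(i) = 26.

x(1) = 22; x(2) = 19; x(3) = 12; x(4) = 25; x(5) = 26; x(6) = 43; x(7) = 24; x(8) = 9; x(9) = 18; x(10) = 39; x(11) = 0; x(12) = 41; x(13) = 34; x(14) = 3; x(15) = 4; x(16) = 21; x(17) = 2; x(18) = 31; x(19) = 40; x(20) = 17; x(21) = 22.
The sequence repeats with period 20.
The value 26 first appears (with i ≥ 2) at x(5).

5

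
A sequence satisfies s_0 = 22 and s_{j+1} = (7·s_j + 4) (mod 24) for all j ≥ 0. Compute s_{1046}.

6

We have s_0 = 22; s_1 = 14; s_2 = 6; s_3 = 22.
The sequence repeats with period 3.
(1046 - 0) mod 3 = 2, so s_{1046} = s_2 = 6.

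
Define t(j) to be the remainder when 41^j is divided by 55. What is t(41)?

We have t(1) = 41; t(2) = 31; t(3) = 6; t(4) = 26; t(5) = 21; t(6) = 36; t(7) = 46; t(8) = 16; t(9) = 51; t(10) = 1; t(11) = 41.
The sequence repeats with period 10.
(41 - 1) mod 10 = 0, so t(41) = t(1) = 41.

41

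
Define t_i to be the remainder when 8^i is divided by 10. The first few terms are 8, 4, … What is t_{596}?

6

We have t_1 = 8, t_2 = 4, t_3 = 2, t_4 = 6, t_5 = 8.
The sequence repeats with period 4.
(596 - 1) mod 4 = 3, so t_{596} = t_4 = 6.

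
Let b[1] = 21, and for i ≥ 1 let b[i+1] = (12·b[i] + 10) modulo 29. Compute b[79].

22

We have b[1] = 21, b[2] = 1, b[3] = 22, b[4] = 13, b[5] = 21.
Since b[5] = b[1] = 21, the sequence is periodic with period 4.
So b[79] = b[1 + ((79-1) mod 4)] = b[3] = 22.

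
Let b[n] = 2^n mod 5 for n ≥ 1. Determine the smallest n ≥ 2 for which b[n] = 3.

b[1] = 2, b[2] = 4, b[3] = 3, b[4] = 1, b[5] = 2.
Since b[5] = b[1] = 2, the sequence is periodic with period 4.
The value 3 first appears (with n ≥ 2) at b[3].

3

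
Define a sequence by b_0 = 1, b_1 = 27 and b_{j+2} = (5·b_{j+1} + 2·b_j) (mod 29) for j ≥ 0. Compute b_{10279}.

14

Listing terms: b_0 = 1; b_1 = 27; b_2 = 21; b_3 = 14; b_4 = 25; b_5 = 8; b_6 = 3; b_7 = 2; b_8 = 16; b_9 = 26; b_{10} = 17; b_{11} = 21; b_{12} = 23; b_{13} = 12; b_{14} = 19; b_{15} = 3; b_{16} = 24; b_{17} = 10; b_{18} = 11; b_{19} = 17; b_{20} = 20; b_{21} = 18; b_{22} = 14; b_{23} = 19; b_{24} = 7; b_{25} = 15; b_{26} = 2; b_{27} = 11; b_{28} = 1; b_{29} = 27.
Since (b_{28}, b_{29}) = (b_0, b_1) = (1, 27) (two consecutive terms determine the rest), the sequence is periodic with period 28.
(10279 - 0) mod 28 = 3, so b_{10279} = b_3 = 14.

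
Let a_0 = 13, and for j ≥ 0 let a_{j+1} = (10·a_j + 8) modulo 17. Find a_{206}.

We have a_0 = 13,  a_1 = 2,  a_2 = 11,  a_3 = 16,  a_4 = 15,  a_5 = 5,  a_6 = 7,  a_7 = 10,  a_8 = 6,  a_9 = 0,  a_{10} = 8,  a_{11} = 3,  a_{12} = 4,  a_{13} = 14,  a_{14} = 12,  a_{15} = 9,  a_{16} = 13.
The sequence repeats with period 16.
(206 - 0) mod 16 = 14, so a_{206} = a_{14} = 12.

12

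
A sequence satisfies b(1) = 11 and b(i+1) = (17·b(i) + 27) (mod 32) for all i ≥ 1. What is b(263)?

29

We have b(1) = 11; b(2) = 22; b(3) = 17; b(4) = 28; b(5) = 23; b(6) = 2; b(7) = 29; b(8) = 8; b(9) = 3; b(10) = 14; b(11) = 9; b(12) = 20; b(13) = 15; b(14) = 26; b(15) = 21; b(16) = 0; b(17) = 27; b(18) = 6; b(19) = 1; b(20) = 12; b(21) = 7; b(22) = 18; b(23) = 13; b(24) = 24; b(25) = 19; b(26) = 30; b(27) = 25; b(28) = 4; b(29) = 31; b(30) = 10; b(31) = 5; b(32) = 16; b(33) = 11.
Since b(33) = b(1) = 11, the sequence is periodic with period 32.
(263 - 1) mod 32 = 6, so b(263) = b(7) = 29.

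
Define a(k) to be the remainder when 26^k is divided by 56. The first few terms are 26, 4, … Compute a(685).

40

Listing terms: a(1) = 26; a(2) = 4; a(3) = 48; a(4) = 16; a(5) = 24; a(6) = 8; a(7) = 40; a(8) = 32; a(9) = 48.
Since a(9) = a(3) = 48, the sequence is eventually periodic: after a pre-period of length 2 it cycles with period 6.
For k ≥ 3, a(k) depends only on (k - 3) mod 6. (685 - 3) mod 6 = 4, so a(685) = a(7) = 40.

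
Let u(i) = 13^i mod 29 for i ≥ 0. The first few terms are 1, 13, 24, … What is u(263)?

u(0) = 1,  u(1) = 13,  u(2) = 24,  u(3) = 22,  u(4) = 25,  u(5) = 6,  u(6) = 20,  u(7) = 28,  u(8) = 16,  u(9) = 5,  u(10) = 7,  u(11) = 4,  u(12) = 23,  u(13) = 9,  u(14) = 1.
The sequence repeats with period 14.
So u(263) = u(0 + ((263-0) mod 14)) = u(11) = 4.

4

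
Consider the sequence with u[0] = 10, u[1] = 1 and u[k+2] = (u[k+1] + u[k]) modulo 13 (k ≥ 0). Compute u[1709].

1

We have u[0] = 10, u[1] = 1, u[2] = 11, u[3] = 12, u[4] = 10, u[5] = 9, u[6] = 6, u[7] = 2, u[8] = 8, u[9] = 10, u[10] = 5, u[11] = 2, u[12] = 7, u[13] = 9, u[14] = 3, u[15] = 12, u[16] = 2, u[17] = 1, u[18] = 3, u[19] = 4, u[20] = 7, u[21] = 11, u[22] = 5, u[23] = 3, u[24] = 8, u[25] = 11, u[26] = 6, u[27] = 4, u[28] = 10, u[29] = 1.
The sequence repeats with period 28.
(1709 - 0) mod 28 = 1, so u[1709] = u[1] = 1.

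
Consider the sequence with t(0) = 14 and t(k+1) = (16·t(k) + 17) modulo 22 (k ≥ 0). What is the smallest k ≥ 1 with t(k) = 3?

t(0) = 14, t(1) = 21, t(2) = 1, t(3) = 11, t(4) = 17, t(5) = 3, t(6) = 21.
Since t(6) = t(1) = 21, the sequence is eventually periodic: after a pre-period of length 1 it cycles with period 5.
The value 3 first appears (with k ≥ 1) at t(5).

5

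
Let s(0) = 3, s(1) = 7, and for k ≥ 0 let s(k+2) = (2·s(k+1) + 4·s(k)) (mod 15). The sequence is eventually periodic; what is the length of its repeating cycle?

40

Computing terms: s(0) = 3, s(1) = 7, s(2) = 11, s(3) = 5, s(4) = 9, s(5) = 8, s(6) = 7, s(7) = 1, s(8) = 0, s(9) = 4, s(10) = 8, s(11) = 2, s(12) = 6, s(13) = 5, s(14) = 4, s(15) = 13, s(16) = 12, s(17) = 1, s(18) = 5, s(19) = 14, s(20) = 3, s(21) = 2, s(22) = 1, s(23) = 10, s(24) = 9, s(25) = 13, s(26) = 2, s(27) = 11, s(28) = 0, s(29) = 14, s(30) = 13, s(31) = 7, s(32) = 6, s(33) = 10, s(34) = 14, s(35) = 8, s(36) = 12, s(37) = 11, s(38) = 10, s(39) = 4, s(40) = 3, s(41) = 7.
The sequence repeats with period 40.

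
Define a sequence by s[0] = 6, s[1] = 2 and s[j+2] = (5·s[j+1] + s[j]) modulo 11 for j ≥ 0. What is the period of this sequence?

Computing terms: s[0] = 6,  s[1] = 2,  s[2] = 5,  s[3] = 5,  s[4] = 8,  s[5] = 1,  s[6] = 2,  s[7] = 0,  s[8] = 2,  s[9] = 10,  s[10] = 8,  s[11] = 6,  s[12] = 5,  s[13] = 9,  s[14] = 6,  s[15] = 6,  s[16] = 3,  s[17] = 10,  s[18] = 9,  s[19] = 0,  s[20] = 9,  s[21] = 1,  s[22] = 3,  s[23] = 5,  s[24] = 6,  s[25] = 2.
Since (s[24], s[25]) = (s[0], s[1]) = (6, 2) (two consecutive terms determine the rest), the sequence is periodic with period 24.

24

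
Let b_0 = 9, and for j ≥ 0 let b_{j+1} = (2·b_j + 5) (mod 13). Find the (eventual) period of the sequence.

Computing terms: b_0 = 9,  b_1 = 10,  b_2 = 12,  b_3 = 3,  b_4 = 11,  b_5 = 1,  b_6 = 7,  b_7 = 6,  b_8 = 4,  b_9 = 0,  b_{10} = 5,  b_{11} = 2,  b_{12} = 9.
Since b_{12} = b_0 = 9, the sequence is periodic with period 12.

12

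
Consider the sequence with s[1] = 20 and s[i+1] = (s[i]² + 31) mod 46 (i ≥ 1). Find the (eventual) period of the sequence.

10

Listing terms: s[1] = 20; s[2] = 17; s[3] = 44; s[4] = 35; s[5] = 14; s[6] = 43; s[7] = 40; s[8] = 21; s[9] = 12; s[10] = 37; s[11] = 20.
The sequence repeats with period 10.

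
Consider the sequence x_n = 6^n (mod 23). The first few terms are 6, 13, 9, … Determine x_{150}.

Listing terms: x_1 = 6, x_2 = 13, x_3 = 9, x_4 = 8, x_5 = 2, x_6 = 12, x_7 = 3, x_8 = 18, x_9 = 16, x_{10} = 4, x_{11} = 1, x_{12} = 6.
The sequence repeats with period 11.
(150 - 1) mod 11 = 6, so x_{150} = x_7 = 3.

3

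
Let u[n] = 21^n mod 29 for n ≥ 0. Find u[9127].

We have u[0] = 1,  u[1] = 21,  u[2] = 6,  u[3] = 10,  u[4] = 7,  u[5] = 2,  u[6] = 13,  u[7] = 12,  u[8] = 20,  u[9] = 14,  u[10] = 4,  u[11] = 26,  u[12] = 24,  u[13] = 11,  u[14] = 28,  u[15] = 8,  u[16] = 23,  u[17] = 19,  u[18] = 22,  u[19] = 27,  u[20] = 16,  u[21] = 17,  u[22] = 9,  u[23] = 15,  u[24] = 25,  u[25] = 3,  u[26] = 5,  u[27] = 18,  u[28] = 1.
The sequence repeats with period 28.
So u[9127] = u[0 + ((9127-0) mod 28)] = u[27] = 18.

18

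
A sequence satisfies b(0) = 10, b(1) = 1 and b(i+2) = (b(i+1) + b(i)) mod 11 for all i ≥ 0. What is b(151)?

b(0) = 10,  b(1) = 1,  b(2) = 0,  b(3) = 1,  b(4) = 1,  b(5) = 2,  b(6) = 3,  b(7) = 5,  b(8) = 8,  b(9) = 2,  b(10) = 10,  b(11) = 1.
The sequence repeats with period 10.
So b(151) = b(0 + ((151-0) mod 10)) = b(1) = 1.

1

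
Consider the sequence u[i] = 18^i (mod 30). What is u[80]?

6

Computing terms: u[0] = 1, u[1] = 18, u[2] = 24, u[3] = 12, u[4] = 6, u[5] = 18.
Since u[5] = u[1] = 18, the sequence is eventually periodic: after a pre-period of length 1 it cycles with period 4.
For i ≥ 1, u[i] depends only on (i - 1) mod 4. (80 - 1) mod 4 = 3, so u[80] = u[4] = 6.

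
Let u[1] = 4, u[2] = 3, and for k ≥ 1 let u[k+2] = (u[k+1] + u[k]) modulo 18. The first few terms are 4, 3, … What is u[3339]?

7

Computing terms: u[1] = 4; u[2] = 3; u[3] = 7; u[4] = 10; u[5] = 17; u[6] = 9; u[7] = 8; u[8] = 17; u[9] = 7; u[10] = 6; u[11] = 13; u[12] = 1; u[13] = 14; u[14] = 15; u[15] = 11; u[16] = 8; u[17] = 1; u[18] = 9; u[19] = 10; u[20] = 1; u[21] = 11; u[22] = 12; u[23] = 5; u[24] = 17; u[25] = 4; u[26] = 3.
The sequence repeats with period 24.
(3339 - 1) mod 24 = 2, so u[3339] = u[3] = 7.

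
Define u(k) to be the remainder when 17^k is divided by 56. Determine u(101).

We have u(0) = 1; u(1) = 17; u(2) = 9; u(3) = 41; u(4) = 25; u(5) = 33; u(6) = 1.
The sequence repeats with period 6.
So u(101) = u(0 + ((101-0) mod 6)) = u(5) = 33.

33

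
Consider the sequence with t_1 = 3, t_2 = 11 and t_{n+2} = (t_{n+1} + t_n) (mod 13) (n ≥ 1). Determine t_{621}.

We have t_1 = 3, t_2 = 11, t_3 = 1, t_4 = 12, t_5 = 0, t_6 = 12, t_7 = 12, t_8 = 11, t_9 = 10, t_{10} = 8, t_{11} = 5, t_{12} = 0, t_{13} = 5, t_{14} = 5, t_{15} = 10, t_{16} = 2, t_{17} = 12, t_{18} = 1, t_{19} = 0, t_{20} = 1, t_{21} = 1, t_{22} = 2, t_{23} = 3, t_{24} = 5, t_{25} = 8, t_{26} = 0, t_{27} = 8, t_{28} = 8, t_{29} = 3, t_{30} = 11.
The sequence repeats with period 28.
So t_{621} = t_{1 + ((621-1) mod 28)} = t_5 = 0.

0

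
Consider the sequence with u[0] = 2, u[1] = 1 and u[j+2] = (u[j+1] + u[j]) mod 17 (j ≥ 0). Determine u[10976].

7

Computing terms: u[0] = 2,  u[1] = 1,  u[2] = 3,  u[3] = 4,  u[4] = 7,  u[5] = 11,  u[6] = 1,  u[7] = 12,  u[8] = 13,  u[9] = 8,  u[10] = 4,  u[11] = 12,  u[12] = 16,  u[13] = 11,  u[14] = 10,  u[15] = 4,  u[16] = 14,  u[17] = 1,  u[18] = 15,  u[19] = 16,  u[20] = 14,  u[21] = 13,  u[22] = 10,  u[23] = 6,  u[24] = 16,  u[25] = 5,  u[26] = 4,  u[27] = 9,  u[28] = 13,  u[29] = 5,  u[30] = 1,  u[31] = 6,  u[32] = 7,  u[33] = 13,  u[34] = 3,  u[35] = 16,  u[36] = 2,  u[37] = 1.
The sequence repeats with period 36.
(10976 - 0) mod 36 = 32, so u[10976] = u[32] = 7.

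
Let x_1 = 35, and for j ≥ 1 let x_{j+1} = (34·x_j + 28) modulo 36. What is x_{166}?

We have x_1 = 35,  x_2 = 30,  x_3 = 4,  x_4 = 20,  x_5 = 24,  x_6 = 16,  x_7 = 32,  x_8 = 0,  x_9 = 28,  x_{10} = 8,  x_{11} = 12,  x_{12} = 4.
Since x_{12} = x_3 = 4, the sequence is eventually periodic: after a pre-period of length 2 it cycles with period 9.
For j ≥ 3, x_j depends only on (j - 3) mod 9. (166 - 3) mod 9 = 1, so x_{166} = x_4 = 20.

20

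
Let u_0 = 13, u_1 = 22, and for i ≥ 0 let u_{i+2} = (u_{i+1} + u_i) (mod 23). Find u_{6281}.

We have u_0 = 13, u_1 = 22, u_2 = 12, u_3 = 11, u_4 = 0, u_5 = 11, u_6 = 11, u_7 = 22, u_8 = 10, u_9 = 9, u_{10} = 19, u_{11} = 5, u_{12} = 1, u_{13} = 6, u_{14} = 7, u_{15} = 13, u_{16} = 20, u_{17} = 10, u_{18} = 7, u_{19} = 17, u_{20} = 1, u_{21} = 18, u_{22} = 19, u_{23} = 14, u_{24} = 10, u_{25} = 1, u_{26} = 11, u_{27} = 12, u_{28} = 0, u_{29} = 12, u_{30} = 12, u_{31} = 1, u_{32} = 13, u_{33} = 14, u_{34} = 4, u_{35} = 18, u_{36} = 22, u_{37} = 17, u_{38} = 16, u_{39} = 10, u_{40} = 3, u_{41} = 13, u_{42} = 16, u_{43} = 6, u_{44} = 22, u_{45} = 5, u_{46} = 4, u_{47} = 9, u_{48} = 13, u_{49} = 22.
Since (u_{48}, u_{49}) = (u_0, u_1) = (13, 22) (two consecutive terms determine the rest), the sequence is periodic with period 48.
(6281 - 0) mod 48 = 41, so u_{6281} = u_{41} = 13.

13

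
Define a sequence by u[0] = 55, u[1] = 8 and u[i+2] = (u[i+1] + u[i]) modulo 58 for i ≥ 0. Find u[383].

We have u[0] = 55, u[1] = 8, u[2] = 5, u[3] = 13, u[4] = 18, u[5] = 31, u[6] = 49, u[7] = 22, u[8] = 13, u[9] = 35, u[10] = 48, u[11] = 25, u[12] = 15, u[13] = 40, u[14] = 55, u[15] = 37, u[16] = 34, u[17] = 13, u[18] = 47, u[19] = 2, u[20] = 49, u[21] = 51, u[22] = 42, u[23] = 35, u[24] = 19, u[25] = 54, u[26] = 15, u[27] = 11, u[28] = 26, u[29] = 37, u[30] = 5, u[31] = 42, u[32] = 47, u[33] = 31, u[34] = 20, u[35] = 51, u[36] = 13, u[37] = 6, u[38] = 19, u[39] = 25, u[40] = 44, u[41] = 11, u[42] = 55, u[43] = 8.
Since (u[42], u[43]) = (u[0], u[1]) = (55, 8) (two consecutive terms determine the rest), the sequence is periodic with period 42.
(383 - 0) mod 42 = 5, so u[383] = u[5] = 31.

31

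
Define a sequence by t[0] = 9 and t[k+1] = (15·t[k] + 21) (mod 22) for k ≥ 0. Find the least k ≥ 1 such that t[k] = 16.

Listing terms: t[0] = 9,  t[1] = 2,  t[2] = 7,  t[3] = 16,  t[4] = 19,  t[5] = 20,  t[6] = 13,  t[7] = 18,  t[8] = 5,  t[9] = 8,  t[10] = 9.
The sequence repeats with period 10.
The value 16 first appears (with k ≥ 1) at t[3].

3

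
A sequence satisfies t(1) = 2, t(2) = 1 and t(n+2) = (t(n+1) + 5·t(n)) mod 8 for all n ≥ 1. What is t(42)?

We have t(1) = 2, t(2) = 1, t(3) = 3, t(4) = 0, t(5) = 7, t(6) = 7, t(7) = 2, t(8) = 5, t(9) = 7, t(10) = 0, t(11) = 3, t(12) = 3, t(13) = 2, t(14) = 1.
Since (t(13), t(14)) = (t(1), t(2)) = (2, 1) (two consecutive terms determine the rest), the sequence is periodic with period 12.
(42 - 1) mod 12 = 5, so t(42) = t(6) = 7.

7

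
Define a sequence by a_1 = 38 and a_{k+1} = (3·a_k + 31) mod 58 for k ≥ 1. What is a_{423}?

2

Listing terms: a_1 = 38,  a_2 = 29,  a_3 = 2,  a_4 = 37,  a_5 = 26,  a_6 = 51,  a_7 = 10,  a_8 = 3,  a_9 = 40,  a_{10} = 35,  a_{11} = 20,  a_{12} = 33,  a_{13} = 14,  a_{14} = 15,  a_{15} = 18,  a_{16} = 27,  a_{17} = 54,  a_{18} = 19,  a_{19} = 30,  a_{20} = 5,  a_{21} = 46,  a_{22} = 53,  a_{23} = 16,  a_{24} = 21,  a_{25} = 36,  a_{26} = 23,  a_{27} = 42,  a_{28} = 41,  a_{29} = 38.
Since a_{29} = a_1 = 38, the sequence is periodic with period 28.
(423 - 1) mod 28 = 2, so a_{423} = a_3 = 2.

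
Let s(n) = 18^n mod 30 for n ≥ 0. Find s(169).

Listing terms: s(0) = 1; s(1) = 18; s(2) = 24; s(3) = 12; s(4) = 6; s(5) = 18.
Since s(5) = s(1) = 18, the sequence is eventually periodic: after a pre-period of length 1 it cycles with period 4.
For n ≥ 1, s(n) depends only on (n - 1) mod 4. (169 - 1) mod 4 = 0, so s(169) = s(1) = 18.

18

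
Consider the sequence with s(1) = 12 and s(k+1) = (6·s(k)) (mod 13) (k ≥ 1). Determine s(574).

Listing terms: s(1) = 12, s(2) = 7, s(3) = 3, s(4) = 5, s(5) = 4, s(6) = 11, s(7) = 1, s(8) = 6, s(9) = 10, s(10) = 8, s(11) = 9, s(12) = 2, s(13) = 12.
Since s(13) = s(1) = 12, the sequence is periodic with period 12.
So s(574) = s(1 + ((574-1) mod 12)) = s(10) = 8.

8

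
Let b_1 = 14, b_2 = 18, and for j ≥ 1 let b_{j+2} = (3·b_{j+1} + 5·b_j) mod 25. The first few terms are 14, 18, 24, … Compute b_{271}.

4

b_1 = 14; b_2 = 18; b_3 = 24; b_4 = 12; b_5 = 6; b_6 = 3; b_7 = 14; b_8 = 7; b_9 = 16; b_{10} = 8; b_{11} = 4; b_{12} = 2; b_{13} = 1; b_{14} = 13; b_{15} = 19; b_{16} = 22; b_{17} = 11; b_{18} = 18; b_{19} = 9; b_{20} = 17; b_{21} = 21; b_{22} = 23; b_{23} = 24; b_{24} = 12.
Since (b_{23}, b_{24}) = (b_3, b_4) = (24, 12) (two consecutive terms determine the rest), the sequence is eventually periodic: after a pre-period of length 2 it cycles with period 20.
For j ≥ 3, b_j depends only on (j - 3) mod 20. (271 - 3) mod 20 = 8, so b_{271} = b_{11} = 4.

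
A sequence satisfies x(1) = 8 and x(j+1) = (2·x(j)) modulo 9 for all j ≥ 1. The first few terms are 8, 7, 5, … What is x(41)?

We have x(1) = 8, x(2) = 7, x(3) = 5, x(4) = 1, x(5) = 2, x(6) = 4, x(7) = 8.
Since x(7) = x(1) = 8, the sequence is periodic with period 6.
So x(41) = x(1 + ((41-1) mod 6)) = x(5) = 2.

2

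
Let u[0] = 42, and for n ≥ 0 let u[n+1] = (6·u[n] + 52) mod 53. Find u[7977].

We have u[0] = 42, u[1] = 39, u[2] = 21, u[3] = 19, u[4] = 7, u[5] = 41, u[6] = 33, u[7] = 38, u[8] = 15, u[9] = 36, u[10] = 3, u[11] = 17, u[12] = 48, u[13] = 22, u[14] = 25, u[15] = 43, u[16] = 45, u[17] = 4, u[18] = 23, u[19] = 31, u[20] = 26, u[21] = 49, u[22] = 28, u[23] = 8, u[24] = 47, u[25] = 16, u[26] = 42.
Since u[26] = u[0] = 42, the sequence is periodic with period 26.
(7977 - 0) mod 26 = 21, so u[7977] = u[21] = 49.

49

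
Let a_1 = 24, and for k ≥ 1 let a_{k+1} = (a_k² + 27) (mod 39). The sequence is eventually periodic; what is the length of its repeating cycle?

4

Computing terms: a_1 = 24,  a_2 = 18,  a_3 = 0,  a_4 = 27,  a_5 = 15,  a_6 = 18.
Since a_6 = a_2 = 18, the sequence is eventually periodic: after a pre-period of length 1 it cycles with period 4.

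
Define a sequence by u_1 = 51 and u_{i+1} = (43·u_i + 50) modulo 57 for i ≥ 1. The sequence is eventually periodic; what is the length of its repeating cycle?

9

Computing terms: u_1 = 51,  u_2 = 20,  u_3 = 55,  u_4 = 21,  u_5 = 41,  u_6 = 46,  u_7 = 33,  u_8 = 44,  u_9 = 4,  u_{10} = 51.
The sequence repeats with period 9.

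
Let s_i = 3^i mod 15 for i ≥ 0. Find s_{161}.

3

Listing terms: s_0 = 1, s_1 = 3, s_2 = 9, s_3 = 12, s_4 = 6, s_5 = 3.
Since s_5 = s_1 = 3, the sequence is eventually periodic: after a pre-period of length 1 it cycles with period 4.
For i ≥ 1, s_i depends only on (i - 1) mod 4. (161 - 1) mod 4 = 0, so s_{161} = s_1 = 3.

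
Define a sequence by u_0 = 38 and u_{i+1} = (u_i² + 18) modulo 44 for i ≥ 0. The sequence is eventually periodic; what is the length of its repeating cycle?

3

u_0 = 38; u_1 = 10; u_2 = 30; u_3 = 38.
Since u_3 = u_0 = 38, the sequence is periodic with period 3.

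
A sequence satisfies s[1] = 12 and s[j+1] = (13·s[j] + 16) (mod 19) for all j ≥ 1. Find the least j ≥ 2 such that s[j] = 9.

11

s[1] = 12; s[2] = 1; s[3] = 10; s[4] = 13; s[5] = 14; s[6] = 8; s[7] = 6; s[8] = 18; s[9] = 3; s[10] = 17; s[11] = 9; s[12] = 0; s[13] = 16; s[14] = 15; s[15] = 2; s[16] = 4; s[17] = 11; s[18] = 7; s[19] = 12.
The sequence repeats with period 18.
The value 9 first appears (with j ≥ 2) at s[11].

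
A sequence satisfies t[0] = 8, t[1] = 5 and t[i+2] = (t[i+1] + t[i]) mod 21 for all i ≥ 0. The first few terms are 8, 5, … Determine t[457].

We have t[0] = 8, t[1] = 5, t[2] = 13, t[3] = 18, t[4] = 10, t[5] = 7, t[6] = 17, t[7] = 3, t[8] = 20, t[9] = 2, t[10] = 1, t[11] = 3, t[12] = 4, t[13] = 7, t[14] = 11, t[15] = 18, t[16] = 8, t[17] = 5.
Since (t[16], t[17]) = (t[0], t[1]) = (8, 5) (two consecutive terms determine the rest), the sequence is periodic with period 16.
So t[457] = t[0 + ((457-0) mod 16)] = t[9] = 2.

2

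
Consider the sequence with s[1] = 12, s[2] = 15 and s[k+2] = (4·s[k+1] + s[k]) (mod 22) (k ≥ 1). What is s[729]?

12

Listing terms: s[1] = 12, s[2] = 15, s[3] = 6, s[4] = 17, s[5] = 8, s[6] = 5, s[7] = 6, s[8] = 7, s[9] = 12, s[10] = 11, s[11] = 12, s[12] = 15.
Since (s[11], s[12]) = (s[1], s[2]) = (12, 15) (two consecutive terms determine the rest), the sequence is periodic with period 10.
So s[729] = s[1 + ((729-1) mod 10)] = s[9] = 12.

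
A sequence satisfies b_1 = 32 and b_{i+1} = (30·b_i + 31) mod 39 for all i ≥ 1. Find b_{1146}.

10

We have b_1 = 32,  b_2 = 16,  b_3 = 4,  b_4 = 34,  b_5 = 37,  b_6 = 10,  b_7 = 19,  b_8 = 16.
Since b_8 = b_2 = 16, the sequence is eventually periodic: after a pre-period of length 1 it cycles with period 6.
For i ≥ 2, b_i depends only on (i - 2) mod 6. (1146 - 2) mod 6 = 4, so b_{1146} = b_6 = 10.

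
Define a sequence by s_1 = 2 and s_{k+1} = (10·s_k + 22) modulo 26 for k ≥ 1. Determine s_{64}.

We have s_1 = 2,  s_2 = 16,  s_3 = 0,  s_4 = 22,  s_5 = 8,  s_6 = 24,  s_7 = 2.
The sequence repeats with period 6.
(64 - 1) mod 6 = 3, so s_{64} = s_4 = 22.

22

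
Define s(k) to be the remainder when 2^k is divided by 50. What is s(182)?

Listing terms: s(0) = 1; s(1) = 2; s(2) = 4; s(3) = 8; s(4) = 16; s(5) = 32; s(6) = 14; s(7) = 28; s(8) = 6; s(9) = 12; s(10) = 24; s(11) = 48; s(12) = 46; s(13) = 42; s(14) = 34; s(15) = 18; s(16) = 36; s(17) = 22; s(18) = 44; s(19) = 38; s(20) = 26; s(21) = 2.
Since s(21) = s(1) = 2, the sequence is eventually periodic: after a pre-period of length 1 it cycles with period 20.
For k ≥ 1, s(k) depends only on (k - 1) mod 20. (182 - 1) mod 20 = 1, so s(182) = s(2) = 4.

4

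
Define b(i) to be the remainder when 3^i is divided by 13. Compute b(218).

Listing terms: b(0) = 1; b(1) = 3; b(2) = 9; b(3) = 1.
Since b(3) = b(0) = 1, the sequence is periodic with period 3.
(218 - 0) mod 3 = 2, so b(218) = b(2) = 9.

9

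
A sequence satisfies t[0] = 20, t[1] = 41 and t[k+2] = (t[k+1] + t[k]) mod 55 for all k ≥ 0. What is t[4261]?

t[0] = 20; t[1] = 41; t[2] = 6; t[3] = 47; t[4] = 53; t[5] = 45; t[6] = 43; t[7] = 33; t[8] = 21; t[9] = 54; t[10] = 20; t[11] = 19; t[12] = 39; t[13] = 3; t[14] = 42; t[15] = 45; t[16] = 32; t[17] = 22; t[18] = 54; t[19] = 21; t[20] = 20; t[21] = 41.
The sequence repeats with period 20.
(4261 - 0) mod 20 = 1, so t[4261] = t[1] = 41.

41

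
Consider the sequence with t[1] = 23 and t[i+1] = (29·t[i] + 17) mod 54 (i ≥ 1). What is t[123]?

53

Computing terms: t[1] = 23,  t[2] = 36,  t[3] = 35,  t[4] = 6,  t[5] = 29,  t[6] = 48,  t[7] = 5,  t[8] = 0,  t[9] = 17,  t[10] = 24,  t[11] = 11,  t[12] = 12,  t[13] = 41,  t[14] = 18,  t[15] = 53,  t[16] = 42,  t[17] = 47,  t[18] = 30,  t[19] = 23.
Since t[19] = t[1] = 23, the sequence is periodic with period 18.
(123 - 1) mod 18 = 14, so t[123] = t[15] = 53.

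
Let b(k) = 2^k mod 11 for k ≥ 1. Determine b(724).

Listing terms: b(1) = 2, b(2) = 4, b(3) = 8, b(4) = 5, b(5) = 10, b(6) = 9, b(7) = 7, b(8) = 3, b(9) = 6, b(10) = 1, b(11) = 2.
Since b(11) = b(1) = 2, the sequence is periodic with period 10.
So b(724) = b(1 + ((724-1) mod 10)) = b(4) = 5.

5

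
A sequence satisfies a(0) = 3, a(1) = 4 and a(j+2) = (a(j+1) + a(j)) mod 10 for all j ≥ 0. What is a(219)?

a(0) = 3,  a(1) = 4,  a(2) = 7,  a(3) = 1,  a(4) = 8,  a(5) = 9,  a(6) = 7,  a(7) = 6,  a(8) = 3,  a(9) = 9,  a(10) = 2,  a(11) = 1,  a(12) = 3,  a(13) = 4.
Since (a(12), a(13)) = (a(0), a(1)) = (3, 4) (two consecutive terms determine the rest), the sequence is periodic with period 12.
So a(219) = a(0 + ((219-0) mod 12)) = a(3) = 1.

1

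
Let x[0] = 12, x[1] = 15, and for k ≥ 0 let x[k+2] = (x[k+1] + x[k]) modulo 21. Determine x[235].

Computing terms: x[0] = 12,  x[1] = 15,  x[2] = 6,  x[3] = 0,  x[4] = 6,  x[5] = 6,  x[6] = 12,  x[7] = 18,  x[8] = 9,  x[9] = 6,  x[10] = 15,  x[11] = 0,  x[12] = 15,  x[13] = 15,  x[14] = 9,  x[15] = 3,  x[16] = 12,  x[17] = 15.
Since (x[16], x[17]) = (x[0], x[1]) = (12, 15) (two consecutive terms determine the rest), the sequence is periodic with period 16.
(235 - 0) mod 16 = 11, so x[235] = x[11] = 0.

0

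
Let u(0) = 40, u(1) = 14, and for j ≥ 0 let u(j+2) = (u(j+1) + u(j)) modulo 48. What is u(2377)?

14

Computing terms: u(0) = 40, u(1) = 14, u(2) = 6, u(3) = 20, u(4) = 26, u(5) = 46, u(6) = 24, u(7) = 22, u(8) = 46, u(9) = 20, u(10) = 18, u(11) = 38, u(12) = 8, u(13) = 46, u(14) = 6, u(15) = 4, u(16) = 10, u(17) = 14, u(18) = 24, u(19) = 38, u(20) = 14, u(21) = 4, u(22) = 18, u(23) = 22, u(24) = 40, u(25) = 14.
Since (u(24), u(25)) = (u(0), u(1)) = (40, 14) (two consecutive terms determine the rest), the sequence is periodic with period 24.
So u(2377) = u(0 + ((2377-0) mod 24)) = u(1) = 14.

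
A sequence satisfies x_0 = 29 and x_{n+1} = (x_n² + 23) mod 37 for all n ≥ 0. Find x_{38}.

33

Listing terms: x_0 = 29, x_1 = 13, x_2 = 7, x_3 = 35, x_4 = 27, x_5 = 12, x_6 = 19, x_7 = 14, x_8 = 34, x_9 = 32, x_{10} = 11, x_{11} = 33, x_{12} = 2, x_{13} = 27.
Since x_{13} = x_4 = 27, the sequence is eventually periodic: after a pre-period of length 4 it cycles with period 9.
For n ≥ 4, x_n depends only on (n - 4) mod 9. (38 - 4) mod 9 = 7, so x_{38} = x_{11} = 33.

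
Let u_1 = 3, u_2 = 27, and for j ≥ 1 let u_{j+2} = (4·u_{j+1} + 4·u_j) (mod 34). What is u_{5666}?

10

Listing terms: u_1 = 3; u_2 = 27; u_3 = 18; u_4 = 10; u_5 = 10; u_6 = 12; u_7 = 20; u_8 = 26; u_9 = 14; u_{10} = 24; u_{11} = 16; u_{12} = 24; u_{13} = 24; u_{14} = 22; u_{15} = 14; u_{16} = 8; u_{17} = 20; u_{18} = 10; u_{19} = 18; u_{20} = 10.
Since (u_{19}, u_{20}) = (u_3, u_4) = (18, 10) (two consecutive terms determine the rest), the sequence is eventually periodic: after a pre-period of length 2 it cycles with period 16.
For j ≥ 3, u_j depends only on (j - 3) mod 16. (5666 - 3) mod 16 = 15, so u_{5666} = u_{18} = 10.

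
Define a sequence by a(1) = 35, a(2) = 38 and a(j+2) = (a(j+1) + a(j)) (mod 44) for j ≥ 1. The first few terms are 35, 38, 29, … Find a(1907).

a(1) = 35; a(2) = 38; a(3) = 29; a(4) = 23; a(5) = 8; a(6) = 31; a(7) = 39; a(8) = 26; a(9) = 21; a(10) = 3; a(11) = 24; a(12) = 27; a(13) = 7; a(14) = 34; a(15) = 41; a(16) = 31; a(17) = 28; a(18) = 15; a(19) = 43; a(20) = 14; a(21) = 13; a(22) = 27; a(23) = 40; a(24) = 23; a(25) = 19; a(26) = 42; a(27) = 17; a(28) = 15; a(29) = 32; a(30) = 3; a(31) = 35; a(32) = 38.
Since (a(31), a(32)) = (a(1), a(2)) = (35, 38) (two consecutive terms determine the rest), the sequence is periodic with period 30.
(1907 - 1) mod 30 = 16, so a(1907) = a(17) = 28.

28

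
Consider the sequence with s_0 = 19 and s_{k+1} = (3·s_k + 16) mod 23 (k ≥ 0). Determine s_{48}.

Computing terms: s_0 = 19, s_1 = 4, s_2 = 5, s_3 = 8, s_4 = 17, s_5 = 21, s_6 = 10, s_7 = 0, s_8 = 16, s_9 = 18, s_{10} = 1, s_{11} = 19.
Since s_{11} = s_0 = 19, the sequence is periodic with period 11.
So s_{48} = s_{0 + ((48-0) mod 11)} = s_4 = 17.

17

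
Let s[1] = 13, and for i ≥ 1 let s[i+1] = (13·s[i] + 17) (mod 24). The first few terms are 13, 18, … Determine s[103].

Computing terms: s[1] = 13,  s[2] = 18,  s[3] = 11,  s[4] = 16,  s[5] = 9,  s[6] = 14,  s[7] = 7,  s[8] = 12,  s[9] = 5,  s[10] = 10,  s[11] = 3,  s[12] = 8,  s[13] = 1,  s[14] = 6,  s[15] = 23,  s[16] = 4,  s[17] = 21,  s[18] = 2,  s[19] = 19,  s[20] = 0,  s[21] = 17,  s[22] = 22,  s[23] = 15,  s[24] = 20,  s[25] = 13.
The sequence repeats with period 24.
(103 - 1) mod 24 = 6, so s[103] = s[7] = 7.

7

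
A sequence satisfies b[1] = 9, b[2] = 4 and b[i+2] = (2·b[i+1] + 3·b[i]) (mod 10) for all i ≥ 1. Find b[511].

Computing terms: b[1] = 9, b[2] = 4, b[3] = 5, b[4] = 2, b[5] = 9, b[6] = 4.
The sequence repeats with period 4.
So b[511] = b[1 + ((511-1) mod 4)] = b[3] = 5.

5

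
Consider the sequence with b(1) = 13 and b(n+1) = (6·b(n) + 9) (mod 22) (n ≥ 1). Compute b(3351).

13

Listing terms: b(1) = 13; b(2) = 21; b(3) = 3; b(4) = 5; b(5) = 17; b(6) = 1; b(7) = 15; b(8) = 11; b(9) = 9; b(10) = 19; b(11) = 13.
The sequence repeats with period 10.
(3351 - 1) mod 10 = 0, so b(3351) = b(1) = 13.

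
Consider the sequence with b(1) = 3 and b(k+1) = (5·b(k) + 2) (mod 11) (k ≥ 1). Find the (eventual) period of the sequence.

Computing terms: b(1) = 3,  b(2) = 6,  b(3) = 10,  b(4) = 8,  b(5) = 9,  b(6) = 3.
The sequence repeats with period 5.

5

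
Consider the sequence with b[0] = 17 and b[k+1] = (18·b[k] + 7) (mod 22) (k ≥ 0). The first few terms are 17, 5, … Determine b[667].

Computing terms: b[0] = 17,  b[1] = 5,  b[2] = 9,  b[3] = 15,  b[4] = 13,  b[5] = 21,  b[6] = 11,  b[7] = 7,  b[8] = 1,  b[9] = 3,  b[10] = 17.
Since b[10] = b[0] = 17, the sequence is periodic with period 10.
So b[667] = b[0 + ((667-0) mod 10)] = b[7] = 7.

7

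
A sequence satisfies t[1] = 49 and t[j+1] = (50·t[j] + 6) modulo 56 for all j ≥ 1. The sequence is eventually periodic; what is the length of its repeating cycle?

Listing terms: t[1] = 49; t[2] = 48; t[3] = 54; t[4] = 18; t[5] = 10; t[6] = 2; t[7] = 50; t[8] = 42; t[9] = 34; t[10] = 26; t[11] = 18.
Since t[11] = t[4] = 18, the sequence is eventually periodic: after a pre-period of length 3 it cycles with period 7.

7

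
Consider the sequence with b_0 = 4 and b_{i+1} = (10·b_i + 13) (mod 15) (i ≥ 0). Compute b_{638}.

3

We have b_0 = 4,  b_1 = 8,  b_2 = 3,  b_3 = 13,  b_4 = 8.
Since b_4 = b_1 = 8, the sequence is eventually periodic: after a pre-period of length 1 it cycles with period 3.
For i ≥ 1, b_i depends only on (i - 1) mod 3. (638 - 1) mod 3 = 1, so b_{638} = b_2 = 3.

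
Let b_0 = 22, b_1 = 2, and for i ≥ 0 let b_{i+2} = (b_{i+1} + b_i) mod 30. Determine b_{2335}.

We have b_0 = 22, b_1 = 2, b_2 = 24, b_3 = 26, b_4 = 20, b_5 = 16, b_6 = 6, b_7 = 22, b_8 = 28, b_9 = 20, b_{10} = 18, b_{11} = 8, b_{12} = 26, b_{13} = 4, b_{14} = 0, b_{15} = 4, b_{16} = 4, b_{17} = 8, b_{18} = 12, b_{19} = 20, b_{20} = 2, b_{21} = 22, b_{22} = 24, b_{23} = 16, b_{24} = 10, b_{25} = 26, b_{26} = 6, b_{27} = 2, b_{28} = 8, b_{29} = 10, b_{30} = 18, b_{31} = 28, b_{32} = 16, b_{33} = 14, b_{34} = 0, b_{35} = 14, b_{36} = 14, b_{37} = 28, b_{38} = 12, b_{39} = 10, b_{40} = 22, b_{41} = 2.
The sequence repeats with period 40.
So b_{2335} = b_{0 + ((2335-0) mod 40)} = b_{15} = 4.

4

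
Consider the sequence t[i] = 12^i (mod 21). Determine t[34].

Listing terms: t[0] = 1; t[1] = 12; t[2] = 18; t[3] = 6; t[4] = 9; t[5] = 3; t[6] = 15; t[7] = 12.
Since t[7] = t[1] = 12, the sequence is eventually periodic: after a pre-period of length 1 it cycles with period 6.
For i ≥ 1, t[i] depends only on (i - 1) mod 6. (34 - 1) mod 6 = 3, so t[34] = t[4] = 9.

9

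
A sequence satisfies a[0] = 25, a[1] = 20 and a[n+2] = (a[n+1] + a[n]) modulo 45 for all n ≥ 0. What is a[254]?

0

Listing terms: a[0] = 25, a[1] = 20, a[2] = 0, a[3] = 20, a[4] = 20, a[5] = 40, a[6] = 15, a[7] = 10, a[8] = 25, a[9] = 35, a[10] = 15, a[11] = 5, a[12] = 20, a[13] = 25, a[14] = 0, a[15] = 25, a[16] = 25, a[17] = 5, a[18] = 30, a[19] = 35, a[20] = 20, a[21] = 10, a[22] = 30, a[23] = 40, a[24] = 25, a[25] = 20.
Since (a[24], a[25]) = (a[0], a[1]) = (25, 20) (two consecutive terms determine the rest), the sequence is periodic with period 24.
(254 - 0) mod 24 = 14, so a[254] = a[14] = 0.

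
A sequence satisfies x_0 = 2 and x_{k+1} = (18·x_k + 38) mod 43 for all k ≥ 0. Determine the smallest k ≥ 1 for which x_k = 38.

20

We have x_0 = 2,  x_1 = 31,  x_2 = 37,  x_3 = 16,  x_4 = 25,  x_5 = 15,  x_6 = 7,  x_7 = 35,  x_8 = 23,  x_9 = 22,  x_{10} = 4,  x_{11} = 24,  x_{12} = 40,  x_{13} = 27,  x_{14} = 8,  x_{15} = 10,  x_{16} = 3,  x_{17} = 6,  x_{18} = 17,  x_{19} = 0,  x_{20} = 38,  x_{21} = 34,  x_{22} = 5,  x_{23} = 42,  x_{24} = 20,  x_{25} = 11,  x_{26} = 21,  x_{27} = 29,  x_{28} = 1,  x_{29} = 13,  x_{30} = 14,  x_{31} = 32,  x_{32} = 12,  x_{33} = 39,  x_{34} = 9,  x_{35} = 28,  x_{36} = 26,  x_{37} = 33,  x_{38} = 30,  x_{39} = 19,  x_{40} = 36,  x_{41} = 41,  x_{42} = 2.
The sequence repeats with period 42.
The value 38 first appears (with k ≥ 1) at x_{20}.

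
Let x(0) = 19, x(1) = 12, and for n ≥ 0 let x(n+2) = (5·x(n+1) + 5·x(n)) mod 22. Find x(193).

10

Listing terms: x(0) = 19, x(1) = 12, x(2) = 1, x(3) = 21, x(4) = 0, x(5) = 17, x(6) = 19, x(7) = 4, x(8) = 5, x(9) = 1, x(10) = 8, x(11) = 1, x(12) = 1, x(13) = 10, x(14) = 11, x(15) = 17, x(16) = 8, x(17) = 15, x(18) = 5, x(19) = 12, x(20) = 19, x(21) = 1, x(22) = 12, x(23) = 21, x(24) = 11, x(25) = 6, x(26) = 19, x(27) = 15, x(28) = 16, x(29) = 1, x(30) = 19, x(31) = 12.
The sequence repeats with period 30.
(193 - 0) mod 30 = 13, so x(193) = x(13) = 10.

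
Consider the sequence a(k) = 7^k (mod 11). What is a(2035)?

Listing terms: a(0) = 1,  a(1) = 7,  a(2) = 5,  a(3) = 2,  a(4) = 3,  a(5) = 10,  a(6) = 4,  a(7) = 6,  a(8) = 9,  a(9) = 8,  a(10) = 1.
The sequence repeats with period 10.
So a(2035) = a(0 + ((2035-0) mod 10)) = a(5) = 10.

10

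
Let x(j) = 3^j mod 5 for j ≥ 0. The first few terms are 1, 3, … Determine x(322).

4

Computing terms: x(0) = 1; x(1) = 3; x(2) = 4; x(3) = 2; x(4) = 1.
Since x(4) = x(0) = 1, the sequence is periodic with period 4.
So x(322) = x(0 + ((322-0) mod 4)) = x(2) = 4.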